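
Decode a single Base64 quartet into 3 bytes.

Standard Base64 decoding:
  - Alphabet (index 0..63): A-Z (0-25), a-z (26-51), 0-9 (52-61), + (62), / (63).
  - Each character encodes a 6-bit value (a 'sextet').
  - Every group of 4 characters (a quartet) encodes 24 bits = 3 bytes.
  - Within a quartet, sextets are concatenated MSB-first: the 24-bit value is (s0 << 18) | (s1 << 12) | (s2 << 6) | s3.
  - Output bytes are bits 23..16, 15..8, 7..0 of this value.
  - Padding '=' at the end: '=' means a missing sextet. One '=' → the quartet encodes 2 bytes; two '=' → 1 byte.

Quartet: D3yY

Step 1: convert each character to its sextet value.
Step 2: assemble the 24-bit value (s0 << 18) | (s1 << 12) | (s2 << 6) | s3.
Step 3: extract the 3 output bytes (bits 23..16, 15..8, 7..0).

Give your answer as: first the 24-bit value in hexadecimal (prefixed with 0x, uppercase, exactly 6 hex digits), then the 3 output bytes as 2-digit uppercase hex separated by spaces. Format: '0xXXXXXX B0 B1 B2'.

Answer: 0x0F7C98 0F 7C 98

Derivation:
Sextets: D=3, 3=55, y=50, Y=24
24-bit: (3<<18) | (55<<12) | (50<<6) | 24
      = 0x0C0000 | 0x037000 | 0x000C80 | 0x000018
      = 0x0F7C98
Bytes: (v>>16)&0xFF=0F, (v>>8)&0xFF=7C, v&0xFF=98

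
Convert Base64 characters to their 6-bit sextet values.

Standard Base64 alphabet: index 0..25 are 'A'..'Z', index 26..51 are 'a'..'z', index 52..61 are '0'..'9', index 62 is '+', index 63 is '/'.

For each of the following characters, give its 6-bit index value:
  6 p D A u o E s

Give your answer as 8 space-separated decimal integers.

'6': 0..9 range, 52 + ord('6') − ord('0') = 58
'p': a..z range, 26 + ord('p') − ord('a') = 41
'D': A..Z range, ord('D') − ord('A') = 3
'A': A..Z range, ord('A') − ord('A') = 0
'u': a..z range, 26 + ord('u') − ord('a') = 46
'o': a..z range, 26 + ord('o') − ord('a') = 40
'E': A..Z range, ord('E') − ord('A') = 4
's': a..z range, 26 + ord('s') − ord('a') = 44

Answer: 58 41 3 0 46 40 4 44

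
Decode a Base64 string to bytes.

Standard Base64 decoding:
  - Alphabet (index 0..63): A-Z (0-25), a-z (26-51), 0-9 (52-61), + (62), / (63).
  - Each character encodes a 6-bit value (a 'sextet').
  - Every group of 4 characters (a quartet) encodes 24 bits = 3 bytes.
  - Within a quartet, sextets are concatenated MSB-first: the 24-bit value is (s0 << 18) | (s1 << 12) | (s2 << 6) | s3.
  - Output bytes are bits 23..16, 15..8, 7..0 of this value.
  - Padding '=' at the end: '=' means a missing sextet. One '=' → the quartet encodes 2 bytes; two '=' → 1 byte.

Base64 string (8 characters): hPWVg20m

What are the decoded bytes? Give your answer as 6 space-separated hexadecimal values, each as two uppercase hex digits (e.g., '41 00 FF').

Answer: 84 F5 95 83 6D 26

Derivation:
After char 0 ('h'=33): chars_in_quartet=1 acc=0x21 bytes_emitted=0
After char 1 ('P'=15): chars_in_quartet=2 acc=0x84F bytes_emitted=0
After char 2 ('W'=22): chars_in_quartet=3 acc=0x213D6 bytes_emitted=0
After char 3 ('V'=21): chars_in_quartet=4 acc=0x84F595 -> emit 84 F5 95, reset; bytes_emitted=3
After char 4 ('g'=32): chars_in_quartet=1 acc=0x20 bytes_emitted=3
After char 5 ('2'=54): chars_in_quartet=2 acc=0x836 bytes_emitted=3
After char 6 ('0'=52): chars_in_quartet=3 acc=0x20DB4 bytes_emitted=3
After char 7 ('m'=38): chars_in_quartet=4 acc=0x836D26 -> emit 83 6D 26, reset; bytes_emitted=6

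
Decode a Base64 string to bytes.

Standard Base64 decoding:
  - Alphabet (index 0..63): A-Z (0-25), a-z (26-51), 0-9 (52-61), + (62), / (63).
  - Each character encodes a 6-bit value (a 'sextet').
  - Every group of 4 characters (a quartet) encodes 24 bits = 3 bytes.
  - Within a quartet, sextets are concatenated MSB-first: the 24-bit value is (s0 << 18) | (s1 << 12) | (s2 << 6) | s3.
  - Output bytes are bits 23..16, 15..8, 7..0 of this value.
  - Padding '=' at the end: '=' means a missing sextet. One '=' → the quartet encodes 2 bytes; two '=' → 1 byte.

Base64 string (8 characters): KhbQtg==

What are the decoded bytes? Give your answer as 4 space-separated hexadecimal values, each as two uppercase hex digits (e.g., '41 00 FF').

Answer: 2A 16 D0 B6

Derivation:
After char 0 ('K'=10): chars_in_quartet=1 acc=0xA bytes_emitted=0
After char 1 ('h'=33): chars_in_quartet=2 acc=0x2A1 bytes_emitted=0
After char 2 ('b'=27): chars_in_quartet=3 acc=0xA85B bytes_emitted=0
After char 3 ('Q'=16): chars_in_quartet=4 acc=0x2A16D0 -> emit 2A 16 D0, reset; bytes_emitted=3
After char 4 ('t'=45): chars_in_quartet=1 acc=0x2D bytes_emitted=3
After char 5 ('g'=32): chars_in_quartet=2 acc=0xB60 bytes_emitted=3
Padding '==': partial quartet acc=0xB60 -> emit B6; bytes_emitted=4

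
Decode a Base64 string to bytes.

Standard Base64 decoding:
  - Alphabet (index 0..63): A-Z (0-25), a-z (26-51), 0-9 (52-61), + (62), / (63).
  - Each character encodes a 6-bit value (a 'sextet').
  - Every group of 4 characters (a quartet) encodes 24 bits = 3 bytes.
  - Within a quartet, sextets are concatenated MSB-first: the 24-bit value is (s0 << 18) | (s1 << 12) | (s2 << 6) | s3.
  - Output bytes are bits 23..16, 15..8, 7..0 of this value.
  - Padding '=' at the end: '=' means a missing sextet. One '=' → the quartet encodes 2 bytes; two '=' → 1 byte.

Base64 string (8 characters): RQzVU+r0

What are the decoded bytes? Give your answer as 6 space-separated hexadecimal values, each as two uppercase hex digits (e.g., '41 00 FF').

After char 0 ('R'=17): chars_in_quartet=1 acc=0x11 bytes_emitted=0
After char 1 ('Q'=16): chars_in_quartet=2 acc=0x450 bytes_emitted=0
After char 2 ('z'=51): chars_in_quartet=3 acc=0x11433 bytes_emitted=0
After char 3 ('V'=21): chars_in_quartet=4 acc=0x450CD5 -> emit 45 0C D5, reset; bytes_emitted=3
After char 4 ('U'=20): chars_in_quartet=1 acc=0x14 bytes_emitted=3
After char 5 ('+'=62): chars_in_quartet=2 acc=0x53E bytes_emitted=3
After char 6 ('r'=43): chars_in_quartet=3 acc=0x14FAB bytes_emitted=3
After char 7 ('0'=52): chars_in_quartet=4 acc=0x53EAF4 -> emit 53 EA F4, reset; bytes_emitted=6

Answer: 45 0C D5 53 EA F4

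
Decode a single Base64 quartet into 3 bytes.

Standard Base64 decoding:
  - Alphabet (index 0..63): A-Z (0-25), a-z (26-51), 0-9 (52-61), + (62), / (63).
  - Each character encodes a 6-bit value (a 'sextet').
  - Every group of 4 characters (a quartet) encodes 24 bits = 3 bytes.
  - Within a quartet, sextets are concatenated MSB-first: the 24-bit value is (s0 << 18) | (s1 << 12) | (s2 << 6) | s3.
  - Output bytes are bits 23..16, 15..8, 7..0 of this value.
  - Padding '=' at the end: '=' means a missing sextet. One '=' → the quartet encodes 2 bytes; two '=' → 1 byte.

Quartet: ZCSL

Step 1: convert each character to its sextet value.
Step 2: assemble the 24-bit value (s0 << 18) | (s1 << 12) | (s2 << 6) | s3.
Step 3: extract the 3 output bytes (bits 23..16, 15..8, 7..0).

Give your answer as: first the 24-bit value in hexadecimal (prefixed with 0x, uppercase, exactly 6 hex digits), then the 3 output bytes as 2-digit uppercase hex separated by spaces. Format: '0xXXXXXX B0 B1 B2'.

Answer: 0x64248B 64 24 8B

Derivation:
Sextets: Z=25, C=2, S=18, L=11
24-bit: (25<<18) | (2<<12) | (18<<6) | 11
      = 0x640000 | 0x002000 | 0x000480 | 0x00000B
      = 0x64248B
Bytes: (v>>16)&0xFF=64, (v>>8)&0xFF=24, v&0xFF=8B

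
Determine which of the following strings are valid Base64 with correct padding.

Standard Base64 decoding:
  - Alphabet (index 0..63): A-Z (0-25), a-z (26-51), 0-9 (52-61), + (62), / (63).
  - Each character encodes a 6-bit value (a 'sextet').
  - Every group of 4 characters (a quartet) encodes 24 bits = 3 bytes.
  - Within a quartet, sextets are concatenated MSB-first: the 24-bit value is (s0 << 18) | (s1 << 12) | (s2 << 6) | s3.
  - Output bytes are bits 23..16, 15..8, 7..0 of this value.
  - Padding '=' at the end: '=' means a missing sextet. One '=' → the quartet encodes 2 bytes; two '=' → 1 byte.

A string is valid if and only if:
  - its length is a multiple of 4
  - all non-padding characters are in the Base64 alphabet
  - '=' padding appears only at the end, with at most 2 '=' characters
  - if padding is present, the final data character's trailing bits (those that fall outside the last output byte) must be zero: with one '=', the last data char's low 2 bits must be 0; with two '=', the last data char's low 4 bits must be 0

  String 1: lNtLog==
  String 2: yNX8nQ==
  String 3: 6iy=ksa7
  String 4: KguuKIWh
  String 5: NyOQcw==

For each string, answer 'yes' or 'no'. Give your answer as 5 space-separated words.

Answer: yes yes no yes yes

Derivation:
String 1: 'lNtLog==' → valid
String 2: 'yNX8nQ==' → valid
String 3: '6iy=ksa7' → invalid (bad char(s): ['=']; '=' in middle)
String 4: 'KguuKIWh' → valid
String 5: 'NyOQcw==' → valid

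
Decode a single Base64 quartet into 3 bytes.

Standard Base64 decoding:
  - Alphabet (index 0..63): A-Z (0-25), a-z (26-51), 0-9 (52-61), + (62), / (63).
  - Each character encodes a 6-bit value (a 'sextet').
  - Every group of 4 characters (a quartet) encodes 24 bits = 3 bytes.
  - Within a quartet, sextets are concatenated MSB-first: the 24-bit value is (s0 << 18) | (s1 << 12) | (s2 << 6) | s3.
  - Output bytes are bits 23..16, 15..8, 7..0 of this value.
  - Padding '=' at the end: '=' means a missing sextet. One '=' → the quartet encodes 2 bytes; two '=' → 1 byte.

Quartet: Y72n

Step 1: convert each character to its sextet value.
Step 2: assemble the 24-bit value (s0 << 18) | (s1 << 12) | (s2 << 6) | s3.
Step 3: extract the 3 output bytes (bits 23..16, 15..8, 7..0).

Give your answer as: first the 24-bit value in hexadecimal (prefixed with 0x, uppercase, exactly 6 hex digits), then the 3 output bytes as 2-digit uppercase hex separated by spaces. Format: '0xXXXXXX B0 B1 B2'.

Answer: 0x63BDA7 63 BD A7

Derivation:
Sextets: Y=24, 7=59, 2=54, n=39
24-bit: (24<<18) | (59<<12) | (54<<6) | 39
      = 0x600000 | 0x03B000 | 0x000D80 | 0x000027
      = 0x63BDA7
Bytes: (v>>16)&0xFF=63, (v>>8)&0xFF=BD, v&0xFF=A7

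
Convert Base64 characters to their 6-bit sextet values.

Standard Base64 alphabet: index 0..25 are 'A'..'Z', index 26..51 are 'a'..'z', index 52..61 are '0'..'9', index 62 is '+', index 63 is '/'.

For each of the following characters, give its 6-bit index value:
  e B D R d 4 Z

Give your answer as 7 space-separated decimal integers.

'e': a..z range, 26 + ord('e') − ord('a') = 30
'B': A..Z range, ord('B') − ord('A') = 1
'D': A..Z range, ord('D') − ord('A') = 3
'R': A..Z range, ord('R') − ord('A') = 17
'd': a..z range, 26 + ord('d') − ord('a') = 29
'4': 0..9 range, 52 + ord('4') − ord('0') = 56
'Z': A..Z range, ord('Z') − ord('A') = 25

Answer: 30 1 3 17 29 56 25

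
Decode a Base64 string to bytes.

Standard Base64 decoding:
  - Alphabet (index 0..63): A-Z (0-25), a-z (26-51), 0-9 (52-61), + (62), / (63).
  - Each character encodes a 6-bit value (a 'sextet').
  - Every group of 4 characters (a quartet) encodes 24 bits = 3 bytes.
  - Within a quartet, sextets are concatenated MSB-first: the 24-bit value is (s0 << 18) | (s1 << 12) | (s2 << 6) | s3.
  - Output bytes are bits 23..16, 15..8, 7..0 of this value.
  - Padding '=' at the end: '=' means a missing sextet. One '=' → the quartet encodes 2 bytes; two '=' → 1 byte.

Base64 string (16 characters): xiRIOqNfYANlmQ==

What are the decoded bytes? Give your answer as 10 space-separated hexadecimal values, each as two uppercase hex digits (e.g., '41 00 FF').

Answer: C6 24 48 3A A3 5F 60 03 65 99

Derivation:
After char 0 ('x'=49): chars_in_quartet=1 acc=0x31 bytes_emitted=0
After char 1 ('i'=34): chars_in_quartet=2 acc=0xC62 bytes_emitted=0
After char 2 ('R'=17): chars_in_quartet=3 acc=0x31891 bytes_emitted=0
After char 3 ('I'=8): chars_in_quartet=4 acc=0xC62448 -> emit C6 24 48, reset; bytes_emitted=3
After char 4 ('O'=14): chars_in_quartet=1 acc=0xE bytes_emitted=3
After char 5 ('q'=42): chars_in_quartet=2 acc=0x3AA bytes_emitted=3
After char 6 ('N'=13): chars_in_quartet=3 acc=0xEA8D bytes_emitted=3
After char 7 ('f'=31): chars_in_quartet=4 acc=0x3AA35F -> emit 3A A3 5F, reset; bytes_emitted=6
After char 8 ('Y'=24): chars_in_quartet=1 acc=0x18 bytes_emitted=6
After char 9 ('A'=0): chars_in_quartet=2 acc=0x600 bytes_emitted=6
After char 10 ('N'=13): chars_in_quartet=3 acc=0x1800D bytes_emitted=6
After char 11 ('l'=37): chars_in_quartet=4 acc=0x600365 -> emit 60 03 65, reset; bytes_emitted=9
After char 12 ('m'=38): chars_in_quartet=1 acc=0x26 bytes_emitted=9
After char 13 ('Q'=16): chars_in_quartet=2 acc=0x990 bytes_emitted=9
Padding '==': partial quartet acc=0x990 -> emit 99; bytes_emitted=10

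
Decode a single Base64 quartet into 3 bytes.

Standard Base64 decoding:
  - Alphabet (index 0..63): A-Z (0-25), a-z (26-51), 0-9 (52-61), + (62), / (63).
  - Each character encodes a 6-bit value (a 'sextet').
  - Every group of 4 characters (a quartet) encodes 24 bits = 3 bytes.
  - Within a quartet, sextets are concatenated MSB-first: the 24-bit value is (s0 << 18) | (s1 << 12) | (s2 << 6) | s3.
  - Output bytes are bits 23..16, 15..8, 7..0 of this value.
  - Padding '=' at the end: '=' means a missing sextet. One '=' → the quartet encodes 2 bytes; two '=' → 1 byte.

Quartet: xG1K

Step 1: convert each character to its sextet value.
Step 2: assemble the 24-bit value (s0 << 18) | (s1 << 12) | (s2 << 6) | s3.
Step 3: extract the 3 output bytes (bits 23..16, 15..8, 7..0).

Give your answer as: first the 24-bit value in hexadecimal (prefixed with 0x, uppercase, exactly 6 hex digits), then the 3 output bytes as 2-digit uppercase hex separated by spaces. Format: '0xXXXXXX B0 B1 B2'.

Sextets: x=49, G=6, 1=53, K=10
24-bit: (49<<18) | (6<<12) | (53<<6) | 10
      = 0xC40000 | 0x006000 | 0x000D40 | 0x00000A
      = 0xC46D4A
Bytes: (v>>16)&0xFF=C4, (v>>8)&0xFF=6D, v&0xFF=4A

Answer: 0xC46D4A C4 6D 4A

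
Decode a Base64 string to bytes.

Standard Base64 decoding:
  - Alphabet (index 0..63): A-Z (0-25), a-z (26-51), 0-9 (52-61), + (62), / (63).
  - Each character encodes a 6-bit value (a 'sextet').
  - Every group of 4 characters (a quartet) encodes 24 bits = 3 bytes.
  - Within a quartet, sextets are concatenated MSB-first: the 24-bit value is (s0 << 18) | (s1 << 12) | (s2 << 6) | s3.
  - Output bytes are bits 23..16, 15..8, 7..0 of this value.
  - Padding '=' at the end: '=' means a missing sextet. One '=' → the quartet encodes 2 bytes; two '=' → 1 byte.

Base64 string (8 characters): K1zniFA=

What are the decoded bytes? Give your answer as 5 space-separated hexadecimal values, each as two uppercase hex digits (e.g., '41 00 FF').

After char 0 ('K'=10): chars_in_quartet=1 acc=0xA bytes_emitted=0
After char 1 ('1'=53): chars_in_quartet=2 acc=0x2B5 bytes_emitted=0
After char 2 ('z'=51): chars_in_quartet=3 acc=0xAD73 bytes_emitted=0
After char 3 ('n'=39): chars_in_quartet=4 acc=0x2B5CE7 -> emit 2B 5C E7, reset; bytes_emitted=3
After char 4 ('i'=34): chars_in_quartet=1 acc=0x22 bytes_emitted=3
After char 5 ('F'=5): chars_in_quartet=2 acc=0x885 bytes_emitted=3
After char 6 ('A'=0): chars_in_quartet=3 acc=0x22140 bytes_emitted=3
Padding '=': partial quartet acc=0x22140 -> emit 88 50; bytes_emitted=5

Answer: 2B 5C E7 88 50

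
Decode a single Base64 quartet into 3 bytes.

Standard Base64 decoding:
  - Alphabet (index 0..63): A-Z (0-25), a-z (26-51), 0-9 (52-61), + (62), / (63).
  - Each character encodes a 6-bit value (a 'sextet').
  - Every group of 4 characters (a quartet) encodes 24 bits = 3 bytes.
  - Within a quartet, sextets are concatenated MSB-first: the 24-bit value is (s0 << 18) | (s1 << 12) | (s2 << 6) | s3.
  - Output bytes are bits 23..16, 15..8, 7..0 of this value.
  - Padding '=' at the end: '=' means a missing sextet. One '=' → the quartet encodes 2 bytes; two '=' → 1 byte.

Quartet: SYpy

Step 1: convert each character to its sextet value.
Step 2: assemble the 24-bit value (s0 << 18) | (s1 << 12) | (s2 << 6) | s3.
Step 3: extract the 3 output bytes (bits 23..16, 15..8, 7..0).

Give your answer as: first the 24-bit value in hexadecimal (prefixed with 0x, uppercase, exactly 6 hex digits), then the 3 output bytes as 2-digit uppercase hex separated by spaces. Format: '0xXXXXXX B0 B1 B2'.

Answer: 0x498A72 49 8A 72

Derivation:
Sextets: S=18, Y=24, p=41, y=50
24-bit: (18<<18) | (24<<12) | (41<<6) | 50
      = 0x480000 | 0x018000 | 0x000A40 | 0x000032
      = 0x498A72
Bytes: (v>>16)&0xFF=49, (v>>8)&0xFF=8A, v&0xFF=72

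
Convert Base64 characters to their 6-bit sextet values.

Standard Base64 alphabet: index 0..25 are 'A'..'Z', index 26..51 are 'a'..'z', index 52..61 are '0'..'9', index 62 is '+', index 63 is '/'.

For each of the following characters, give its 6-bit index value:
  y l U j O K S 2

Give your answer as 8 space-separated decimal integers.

Answer: 50 37 20 35 14 10 18 54

Derivation:
'y': a..z range, 26 + ord('y') − ord('a') = 50
'l': a..z range, 26 + ord('l') − ord('a') = 37
'U': A..Z range, ord('U') − ord('A') = 20
'j': a..z range, 26 + ord('j') − ord('a') = 35
'O': A..Z range, ord('O') − ord('A') = 14
'K': A..Z range, ord('K') − ord('A') = 10
'S': A..Z range, ord('S') − ord('A') = 18
'2': 0..9 range, 52 + ord('2') − ord('0') = 54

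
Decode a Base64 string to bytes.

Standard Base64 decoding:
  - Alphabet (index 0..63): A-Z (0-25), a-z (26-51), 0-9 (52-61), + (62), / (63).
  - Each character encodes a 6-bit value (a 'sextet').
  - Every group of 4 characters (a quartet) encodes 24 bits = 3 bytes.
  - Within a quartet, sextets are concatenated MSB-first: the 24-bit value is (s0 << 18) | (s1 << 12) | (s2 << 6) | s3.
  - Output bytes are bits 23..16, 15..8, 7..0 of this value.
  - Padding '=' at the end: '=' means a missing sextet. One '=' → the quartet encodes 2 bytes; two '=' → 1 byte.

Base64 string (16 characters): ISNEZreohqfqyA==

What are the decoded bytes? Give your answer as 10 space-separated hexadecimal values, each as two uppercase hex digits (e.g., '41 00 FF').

After char 0 ('I'=8): chars_in_quartet=1 acc=0x8 bytes_emitted=0
After char 1 ('S'=18): chars_in_quartet=2 acc=0x212 bytes_emitted=0
After char 2 ('N'=13): chars_in_quartet=3 acc=0x848D bytes_emitted=0
After char 3 ('E'=4): chars_in_quartet=4 acc=0x212344 -> emit 21 23 44, reset; bytes_emitted=3
After char 4 ('Z'=25): chars_in_quartet=1 acc=0x19 bytes_emitted=3
After char 5 ('r'=43): chars_in_quartet=2 acc=0x66B bytes_emitted=3
After char 6 ('e'=30): chars_in_quartet=3 acc=0x19ADE bytes_emitted=3
After char 7 ('o'=40): chars_in_quartet=4 acc=0x66B7A8 -> emit 66 B7 A8, reset; bytes_emitted=6
After char 8 ('h'=33): chars_in_quartet=1 acc=0x21 bytes_emitted=6
After char 9 ('q'=42): chars_in_quartet=2 acc=0x86A bytes_emitted=6
After char 10 ('f'=31): chars_in_quartet=3 acc=0x21A9F bytes_emitted=6
After char 11 ('q'=42): chars_in_quartet=4 acc=0x86A7EA -> emit 86 A7 EA, reset; bytes_emitted=9
After char 12 ('y'=50): chars_in_quartet=1 acc=0x32 bytes_emitted=9
After char 13 ('A'=0): chars_in_quartet=2 acc=0xC80 bytes_emitted=9
Padding '==': partial quartet acc=0xC80 -> emit C8; bytes_emitted=10

Answer: 21 23 44 66 B7 A8 86 A7 EA C8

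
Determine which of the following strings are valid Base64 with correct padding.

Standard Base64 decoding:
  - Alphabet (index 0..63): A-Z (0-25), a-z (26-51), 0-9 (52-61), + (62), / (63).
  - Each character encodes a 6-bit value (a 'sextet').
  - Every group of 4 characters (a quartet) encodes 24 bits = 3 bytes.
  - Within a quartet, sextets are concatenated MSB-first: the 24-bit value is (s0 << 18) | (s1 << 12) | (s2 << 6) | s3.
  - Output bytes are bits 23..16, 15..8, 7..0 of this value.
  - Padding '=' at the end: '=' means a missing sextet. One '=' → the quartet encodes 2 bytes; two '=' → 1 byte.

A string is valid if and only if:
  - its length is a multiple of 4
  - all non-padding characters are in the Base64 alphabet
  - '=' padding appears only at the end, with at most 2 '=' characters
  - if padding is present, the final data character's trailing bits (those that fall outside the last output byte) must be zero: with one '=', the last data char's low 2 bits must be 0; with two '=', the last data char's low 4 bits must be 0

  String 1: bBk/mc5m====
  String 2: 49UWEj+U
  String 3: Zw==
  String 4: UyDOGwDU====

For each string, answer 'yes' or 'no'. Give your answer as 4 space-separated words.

Answer: no yes yes no

Derivation:
String 1: 'bBk/mc5m====' → invalid (4 pad chars (max 2))
String 2: '49UWEj+U' → valid
String 3: 'Zw==' → valid
String 4: 'UyDOGwDU====' → invalid (4 pad chars (max 2))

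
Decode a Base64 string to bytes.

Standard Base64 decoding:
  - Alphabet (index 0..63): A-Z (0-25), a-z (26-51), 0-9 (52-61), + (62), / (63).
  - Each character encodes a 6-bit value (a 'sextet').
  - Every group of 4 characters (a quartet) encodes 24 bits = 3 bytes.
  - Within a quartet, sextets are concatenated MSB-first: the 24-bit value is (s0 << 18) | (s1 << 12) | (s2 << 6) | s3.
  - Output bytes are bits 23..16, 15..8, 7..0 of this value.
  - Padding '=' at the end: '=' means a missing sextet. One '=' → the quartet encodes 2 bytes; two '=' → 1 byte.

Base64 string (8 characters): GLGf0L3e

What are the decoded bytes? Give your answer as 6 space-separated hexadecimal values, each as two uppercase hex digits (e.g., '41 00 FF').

Answer: 18 B1 9F D0 BD DE

Derivation:
After char 0 ('G'=6): chars_in_quartet=1 acc=0x6 bytes_emitted=0
After char 1 ('L'=11): chars_in_quartet=2 acc=0x18B bytes_emitted=0
After char 2 ('G'=6): chars_in_quartet=3 acc=0x62C6 bytes_emitted=0
After char 3 ('f'=31): chars_in_quartet=4 acc=0x18B19F -> emit 18 B1 9F, reset; bytes_emitted=3
After char 4 ('0'=52): chars_in_quartet=1 acc=0x34 bytes_emitted=3
After char 5 ('L'=11): chars_in_quartet=2 acc=0xD0B bytes_emitted=3
After char 6 ('3'=55): chars_in_quartet=3 acc=0x342F7 bytes_emitted=3
After char 7 ('e'=30): chars_in_quartet=4 acc=0xD0BDDE -> emit D0 BD DE, reset; bytes_emitted=6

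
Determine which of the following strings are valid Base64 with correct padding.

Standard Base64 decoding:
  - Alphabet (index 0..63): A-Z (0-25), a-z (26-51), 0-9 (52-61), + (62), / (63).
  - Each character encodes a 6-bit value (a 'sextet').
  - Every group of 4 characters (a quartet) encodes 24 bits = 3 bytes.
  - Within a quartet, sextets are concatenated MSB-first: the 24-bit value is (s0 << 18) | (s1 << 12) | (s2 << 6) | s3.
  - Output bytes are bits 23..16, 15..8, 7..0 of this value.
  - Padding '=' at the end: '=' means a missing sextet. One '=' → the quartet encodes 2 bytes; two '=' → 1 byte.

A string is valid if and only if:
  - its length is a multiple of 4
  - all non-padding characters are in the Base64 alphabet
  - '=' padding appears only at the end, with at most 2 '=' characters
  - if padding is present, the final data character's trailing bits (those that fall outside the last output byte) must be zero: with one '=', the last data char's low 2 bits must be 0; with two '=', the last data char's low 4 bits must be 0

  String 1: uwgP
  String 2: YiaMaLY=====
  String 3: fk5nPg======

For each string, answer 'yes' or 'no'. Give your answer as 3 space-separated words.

String 1: 'uwgP' → valid
String 2: 'YiaMaLY=====' → invalid (5 pad chars (max 2))
String 3: 'fk5nPg======' → invalid (6 pad chars (max 2))

Answer: yes no no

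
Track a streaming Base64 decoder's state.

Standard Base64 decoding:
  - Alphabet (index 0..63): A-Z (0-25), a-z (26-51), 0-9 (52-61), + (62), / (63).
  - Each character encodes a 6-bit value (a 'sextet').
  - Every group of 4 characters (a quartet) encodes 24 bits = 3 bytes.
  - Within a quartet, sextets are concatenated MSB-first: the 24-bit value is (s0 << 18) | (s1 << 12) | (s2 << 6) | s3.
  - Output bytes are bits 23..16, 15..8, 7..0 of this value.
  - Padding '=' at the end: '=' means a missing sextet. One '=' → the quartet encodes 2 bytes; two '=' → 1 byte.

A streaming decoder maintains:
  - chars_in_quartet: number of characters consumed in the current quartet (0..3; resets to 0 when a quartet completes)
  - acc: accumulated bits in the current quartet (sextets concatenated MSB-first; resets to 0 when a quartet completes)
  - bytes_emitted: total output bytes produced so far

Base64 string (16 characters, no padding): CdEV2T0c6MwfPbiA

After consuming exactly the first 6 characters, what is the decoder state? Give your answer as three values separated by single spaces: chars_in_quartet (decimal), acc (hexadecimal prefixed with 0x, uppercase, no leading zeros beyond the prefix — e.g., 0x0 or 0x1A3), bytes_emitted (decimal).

Answer: 2 0xD93 3

Derivation:
After char 0 ('C'=2): chars_in_quartet=1 acc=0x2 bytes_emitted=0
After char 1 ('d'=29): chars_in_quartet=2 acc=0x9D bytes_emitted=0
After char 2 ('E'=4): chars_in_quartet=3 acc=0x2744 bytes_emitted=0
After char 3 ('V'=21): chars_in_quartet=4 acc=0x9D115 -> emit 09 D1 15, reset; bytes_emitted=3
After char 4 ('2'=54): chars_in_quartet=1 acc=0x36 bytes_emitted=3
After char 5 ('T'=19): chars_in_quartet=2 acc=0xD93 bytes_emitted=3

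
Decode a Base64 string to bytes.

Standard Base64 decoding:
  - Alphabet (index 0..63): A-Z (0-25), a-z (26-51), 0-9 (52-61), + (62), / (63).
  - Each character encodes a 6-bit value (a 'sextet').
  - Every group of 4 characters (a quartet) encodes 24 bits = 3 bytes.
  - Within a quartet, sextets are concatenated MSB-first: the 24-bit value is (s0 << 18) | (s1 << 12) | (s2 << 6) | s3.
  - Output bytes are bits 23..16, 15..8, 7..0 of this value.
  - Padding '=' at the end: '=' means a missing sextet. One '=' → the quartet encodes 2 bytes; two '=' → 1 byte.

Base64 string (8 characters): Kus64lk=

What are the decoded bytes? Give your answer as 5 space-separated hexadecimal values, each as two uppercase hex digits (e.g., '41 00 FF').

After char 0 ('K'=10): chars_in_quartet=1 acc=0xA bytes_emitted=0
After char 1 ('u'=46): chars_in_quartet=2 acc=0x2AE bytes_emitted=0
After char 2 ('s'=44): chars_in_quartet=3 acc=0xABAC bytes_emitted=0
After char 3 ('6'=58): chars_in_quartet=4 acc=0x2AEB3A -> emit 2A EB 3A, reset; bytes_emitted=3
After char 4 ('4'=56): chars_in_quartet=1 acc=0x38 bytes_emitted=3
After char 5 ('l'=37): chars_in_quartet=2 acc=0xE25 bytes_emitted=3
After char 6 ('k'=36): chars_in_quartet=3 acc=0x38964 bytes_emitted=3
Padding '=': partial quartet acc=0x38964 -> emit E2 59; bytes_emitted=5

Answer: 2A EB 3A E2 59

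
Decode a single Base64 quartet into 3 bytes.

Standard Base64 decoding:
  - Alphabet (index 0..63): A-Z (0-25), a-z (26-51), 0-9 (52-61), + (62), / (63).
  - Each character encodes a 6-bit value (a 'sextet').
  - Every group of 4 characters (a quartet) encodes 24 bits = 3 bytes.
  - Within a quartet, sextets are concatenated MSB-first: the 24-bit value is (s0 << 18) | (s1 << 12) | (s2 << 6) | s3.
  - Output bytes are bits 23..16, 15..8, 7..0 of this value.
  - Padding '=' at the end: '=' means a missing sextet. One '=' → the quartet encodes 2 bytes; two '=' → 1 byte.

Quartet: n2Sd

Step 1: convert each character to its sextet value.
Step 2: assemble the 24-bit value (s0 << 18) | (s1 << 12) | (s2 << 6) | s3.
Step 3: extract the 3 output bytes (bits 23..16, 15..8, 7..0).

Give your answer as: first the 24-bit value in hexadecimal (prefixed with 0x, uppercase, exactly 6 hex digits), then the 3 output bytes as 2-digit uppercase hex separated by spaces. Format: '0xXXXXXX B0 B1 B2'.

Sextets: n=39, 2=54, S=18, d=29
24-bit: (39<<18) | (54<<12) | (18<<6) | 29
      = 0x9C0000 | 0x036000 | 0x000480 | 0x00001D
      = 0x9F649D
Bytes: (v>>16)&0xFF=9F, (v>>8)&0xFF=64, v&0xFF=9D

Answer: 0x9F649D 9F 64 9D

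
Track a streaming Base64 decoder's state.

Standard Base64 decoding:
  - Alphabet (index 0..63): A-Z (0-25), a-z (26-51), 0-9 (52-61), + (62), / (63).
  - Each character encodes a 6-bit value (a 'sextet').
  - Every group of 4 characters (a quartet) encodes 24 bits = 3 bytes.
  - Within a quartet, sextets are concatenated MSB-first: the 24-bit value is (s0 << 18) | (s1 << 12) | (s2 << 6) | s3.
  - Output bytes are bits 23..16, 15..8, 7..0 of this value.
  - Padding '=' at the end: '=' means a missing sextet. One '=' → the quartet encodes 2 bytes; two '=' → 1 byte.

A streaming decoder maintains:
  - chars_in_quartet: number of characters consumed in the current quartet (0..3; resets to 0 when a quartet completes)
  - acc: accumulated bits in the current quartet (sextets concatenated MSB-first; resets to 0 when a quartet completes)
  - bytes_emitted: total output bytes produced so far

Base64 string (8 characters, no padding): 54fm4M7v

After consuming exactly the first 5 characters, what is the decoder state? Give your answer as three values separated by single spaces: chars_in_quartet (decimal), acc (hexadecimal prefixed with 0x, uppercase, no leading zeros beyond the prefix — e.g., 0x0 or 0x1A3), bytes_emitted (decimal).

Answer: 1 0x38 3

Derivation:
After char 0 ('5'=57): chars_in_quartet=1 acc=0x39 bytes_emitted=0
After char 1 ('4'=56): chars_in_quartet=2 acc=0xE78 bytes_emitted=0
After char 2 ('f'=31): chars_in_quartet=3 acc=0x39E1F bytes_emitted=0
After char 3 ('m'=38): chars_in_quartet=4 acc=0xE787E6 -> emit E7 87 E6, reset; bytes_emitted=3
After char 4 ('4'=56): chars_in_quartet=1 acc=0x38 bytes_emitted=3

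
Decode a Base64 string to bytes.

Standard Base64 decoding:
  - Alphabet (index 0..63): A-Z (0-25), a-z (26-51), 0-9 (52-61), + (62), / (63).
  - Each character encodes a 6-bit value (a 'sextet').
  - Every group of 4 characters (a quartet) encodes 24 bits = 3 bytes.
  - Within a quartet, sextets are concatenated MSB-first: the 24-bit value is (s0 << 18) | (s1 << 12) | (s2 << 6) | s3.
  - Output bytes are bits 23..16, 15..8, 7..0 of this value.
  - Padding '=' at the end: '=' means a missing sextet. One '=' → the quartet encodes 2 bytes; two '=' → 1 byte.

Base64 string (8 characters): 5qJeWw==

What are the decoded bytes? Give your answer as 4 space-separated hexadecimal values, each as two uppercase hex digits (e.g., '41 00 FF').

Answer: E6 A2 5E 5B

Derivation:
After char 0 ('5'=57): chars_in_quartet=1 acc=0x39 bytes_emitted=0
After char 1 ('q'=42): chars_in_quartet=2 acc=0xE6A bytes_emitted=0
After char 2 ('J'=9): chars_in_quartet=3 acc=0x39A89 bytes_emitted=0
After char 3 ('e'=30): chars_in_quartet=4 acc=0xE6A25E -> emit E6 A2 5E, reset; bytes_emitted=3
After char 4 ('W'=22): chars_in_quartet=1 acc=0x16 bytes_emitted=3
After char 5 ('w'=48): chars_in_quartet=2 acc=0x5B0 bytes_emitted=3
Padding '==': partial quartet acc=0x5B0 -> emit 5B; bytes_emitted=4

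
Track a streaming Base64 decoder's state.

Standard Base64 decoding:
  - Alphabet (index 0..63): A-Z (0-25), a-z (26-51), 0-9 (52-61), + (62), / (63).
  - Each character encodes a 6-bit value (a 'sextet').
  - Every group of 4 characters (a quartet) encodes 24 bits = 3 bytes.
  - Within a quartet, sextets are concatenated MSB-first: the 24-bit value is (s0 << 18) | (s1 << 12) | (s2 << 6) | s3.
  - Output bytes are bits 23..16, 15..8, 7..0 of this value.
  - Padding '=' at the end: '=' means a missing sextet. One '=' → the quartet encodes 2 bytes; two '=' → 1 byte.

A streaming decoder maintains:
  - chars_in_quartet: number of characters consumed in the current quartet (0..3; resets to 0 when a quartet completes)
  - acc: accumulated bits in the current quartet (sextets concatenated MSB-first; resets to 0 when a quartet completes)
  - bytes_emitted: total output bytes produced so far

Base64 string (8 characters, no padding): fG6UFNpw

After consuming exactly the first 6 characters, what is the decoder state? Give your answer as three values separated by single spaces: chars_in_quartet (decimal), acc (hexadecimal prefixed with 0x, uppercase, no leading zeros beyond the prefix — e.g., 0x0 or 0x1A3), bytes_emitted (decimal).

Answer: 2 0x14D 3

Derivation:
After char 0 ('f'=31): chars_in_quartet=1 acc=0x1F bytes_emitted=0
After char 1 ('G'=6): chars_in_quartet=2 acc=0x7C6 bytes_emitted=0
After char 2 ('6'=58): chars_in_quartet=3 acc=0x1F1BA bytes_emitted=0
After char 3 ('U'=20): chars_in_quartet=4 acc=0x7C6E94 -> emit 7C 6E 94, reset; bytes_emitted=3
After char 4 ('F'=5): chars_in_quartet=1 acc=0x5 bytes_emitted=3
After char 5 ('N'=13): chars_in_quartet=2 acc=0x14D bytes_emitted=3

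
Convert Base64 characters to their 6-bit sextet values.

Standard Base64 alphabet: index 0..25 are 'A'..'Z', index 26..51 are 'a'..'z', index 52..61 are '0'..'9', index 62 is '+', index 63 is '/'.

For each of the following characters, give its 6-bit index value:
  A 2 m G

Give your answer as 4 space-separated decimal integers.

Answer: 0 54 38 6

Derivation:
'A': A..Z range, ord('A') − ord('A') = 0
'2': 0..9 range, 52 + ord('2') − ord('0') = 54
'm': a..z range, 26 + ord('m') − ord('a') = 38
'G': A..Z range, ord('G') − ord('A') = 6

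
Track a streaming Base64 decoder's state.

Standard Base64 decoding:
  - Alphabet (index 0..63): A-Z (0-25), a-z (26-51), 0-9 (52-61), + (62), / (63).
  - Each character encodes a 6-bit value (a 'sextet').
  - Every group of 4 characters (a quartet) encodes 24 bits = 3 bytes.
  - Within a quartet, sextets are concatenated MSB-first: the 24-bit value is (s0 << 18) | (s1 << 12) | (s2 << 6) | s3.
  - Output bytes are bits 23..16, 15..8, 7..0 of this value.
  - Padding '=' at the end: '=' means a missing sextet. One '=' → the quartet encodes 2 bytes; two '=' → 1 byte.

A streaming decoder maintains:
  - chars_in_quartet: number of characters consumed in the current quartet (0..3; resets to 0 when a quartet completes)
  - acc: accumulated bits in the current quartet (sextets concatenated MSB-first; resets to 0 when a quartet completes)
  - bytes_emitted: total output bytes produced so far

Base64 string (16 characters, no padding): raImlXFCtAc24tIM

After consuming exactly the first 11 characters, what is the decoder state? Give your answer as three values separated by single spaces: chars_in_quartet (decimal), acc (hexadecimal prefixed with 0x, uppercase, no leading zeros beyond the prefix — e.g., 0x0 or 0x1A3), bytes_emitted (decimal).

After char 0 ('r'=43): chars_in_quartet=1 acc=0x2B bytes_emitted=0
After char 1 ('a'=26): chars_in_quartet=2 acc=0xADA bytes_emitted=0
After char 2 ('I'=8): chars_in_quartet=3 acc=0x2B688 bytes_emitted=0
After char 3 ('m'=38): chars_in_quartet=4 acc=0xADA226 -> emit AD A2 26, reset; bytes_emitted=3
After char 4 ('l'=37): chars_in_quartet=1 acc=0x25 bytes_emitted=3
After char 5 ('X'=23): chars_in_quartet=2 acc=0x957 bytes_emitted=3
After char 6 ('F'=5): chars_in_quartet=3 acc=0x255C5 bytes_emitted=3
After char 7 ('C'=2): chars_in_quartet=4 acc=0x957142 -> emit 95 71 42, reset; bytes_emitted=6
After char 8 ('t'=45): chars_in_quartet=1 acc=0x2D bytes_emitted=6
After char 9 ('A'=0): chars_in_quartet=2 acc=0xB40 bytes_emitted=6
After char 10 ('c'=28): chars_in_quartet=3 acc=0x2D01C bytes_emitted=6

Answer: 3 0x2D01C 6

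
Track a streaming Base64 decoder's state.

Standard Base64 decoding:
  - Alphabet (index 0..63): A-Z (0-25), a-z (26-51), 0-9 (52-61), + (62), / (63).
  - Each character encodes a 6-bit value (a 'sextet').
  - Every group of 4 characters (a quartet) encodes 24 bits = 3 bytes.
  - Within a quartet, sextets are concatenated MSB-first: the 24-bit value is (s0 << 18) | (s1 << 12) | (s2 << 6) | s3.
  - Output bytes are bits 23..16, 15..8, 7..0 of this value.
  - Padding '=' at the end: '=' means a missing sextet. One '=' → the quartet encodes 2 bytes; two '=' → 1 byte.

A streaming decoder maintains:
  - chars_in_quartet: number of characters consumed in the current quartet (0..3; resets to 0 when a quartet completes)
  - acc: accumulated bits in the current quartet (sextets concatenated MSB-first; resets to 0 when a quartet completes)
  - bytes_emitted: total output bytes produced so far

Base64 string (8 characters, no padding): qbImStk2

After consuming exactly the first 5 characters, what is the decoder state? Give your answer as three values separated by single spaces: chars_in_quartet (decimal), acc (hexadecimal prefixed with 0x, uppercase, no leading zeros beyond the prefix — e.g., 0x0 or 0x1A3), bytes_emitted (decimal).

After char 0 ('q'=42): chars_in_quartet=1 acc=0x2A bytes_emitted=0
After char 1 ('b'=27): chars_in_quartet=2 acc=0xA9B bytes_emitted=0
After char 2 ('I'=8): chars_in_quartet=3 acc=0x2A6C8 bytes_emitted=0
After char 3 ('m'=38): chars_in_quartet=4 acc=0xA9B226 -> emit A9 B2 26, reset; bytes_emitted=3
After char 4 ('S'=18): chars_in_quartet=1 acc=0x12 bytes_emitted=3

Answer: 1 0x12 3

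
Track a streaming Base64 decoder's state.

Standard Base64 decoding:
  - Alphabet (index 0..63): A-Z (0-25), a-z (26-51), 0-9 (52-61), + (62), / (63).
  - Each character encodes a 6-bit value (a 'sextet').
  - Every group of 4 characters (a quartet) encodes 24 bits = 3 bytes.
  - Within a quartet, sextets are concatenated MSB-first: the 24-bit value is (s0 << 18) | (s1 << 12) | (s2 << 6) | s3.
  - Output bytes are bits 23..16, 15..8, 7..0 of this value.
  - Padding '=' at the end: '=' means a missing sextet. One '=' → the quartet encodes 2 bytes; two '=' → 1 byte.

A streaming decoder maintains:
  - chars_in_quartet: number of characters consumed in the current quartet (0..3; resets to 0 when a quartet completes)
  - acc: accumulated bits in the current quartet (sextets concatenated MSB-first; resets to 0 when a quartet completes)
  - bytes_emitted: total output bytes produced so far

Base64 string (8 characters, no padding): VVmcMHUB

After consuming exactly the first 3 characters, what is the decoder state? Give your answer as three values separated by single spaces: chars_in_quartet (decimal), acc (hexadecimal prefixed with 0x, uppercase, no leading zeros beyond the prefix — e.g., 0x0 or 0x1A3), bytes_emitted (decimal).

Answer: 3 0x15566 0

Derivation:
After char 0 ('V'=21): chars_in_quartet=1 acc=0x15 bytes_emitted=0
After char 1 ('V'=21): chars_in_quartet=2 acc=0x555 bytes_emitted=0
After char 2 ('m'=38): chars_in_quartet=3 acc=0x15566 bytes_emitted=0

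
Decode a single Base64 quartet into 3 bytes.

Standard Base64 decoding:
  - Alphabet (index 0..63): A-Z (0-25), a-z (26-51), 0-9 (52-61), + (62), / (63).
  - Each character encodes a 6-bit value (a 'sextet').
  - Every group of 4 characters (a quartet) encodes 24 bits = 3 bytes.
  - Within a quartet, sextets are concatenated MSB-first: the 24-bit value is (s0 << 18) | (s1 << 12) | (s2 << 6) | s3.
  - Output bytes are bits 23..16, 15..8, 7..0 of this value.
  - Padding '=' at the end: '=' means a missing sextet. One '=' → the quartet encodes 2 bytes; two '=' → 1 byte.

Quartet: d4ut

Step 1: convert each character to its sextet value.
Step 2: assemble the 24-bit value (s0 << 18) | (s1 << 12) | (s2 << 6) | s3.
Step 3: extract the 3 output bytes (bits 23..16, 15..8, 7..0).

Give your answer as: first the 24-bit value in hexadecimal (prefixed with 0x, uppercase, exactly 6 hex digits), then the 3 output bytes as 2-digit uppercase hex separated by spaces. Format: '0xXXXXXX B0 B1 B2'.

Answer: 0x778BAD 77 8B AD

Derivation:
Sextets: d=29, 4=56, u=46, t=45
24-bit: (29<<18) | (56<<12) | (46<<6) | 45
      = 0x740000 | 0x038000 | 0x000B80 | 0x00002D
      = 0x778BAD
Bytes: (v>>16)&0xFF=77, (v>>8)&0xFF=8B, v&0xFF=AD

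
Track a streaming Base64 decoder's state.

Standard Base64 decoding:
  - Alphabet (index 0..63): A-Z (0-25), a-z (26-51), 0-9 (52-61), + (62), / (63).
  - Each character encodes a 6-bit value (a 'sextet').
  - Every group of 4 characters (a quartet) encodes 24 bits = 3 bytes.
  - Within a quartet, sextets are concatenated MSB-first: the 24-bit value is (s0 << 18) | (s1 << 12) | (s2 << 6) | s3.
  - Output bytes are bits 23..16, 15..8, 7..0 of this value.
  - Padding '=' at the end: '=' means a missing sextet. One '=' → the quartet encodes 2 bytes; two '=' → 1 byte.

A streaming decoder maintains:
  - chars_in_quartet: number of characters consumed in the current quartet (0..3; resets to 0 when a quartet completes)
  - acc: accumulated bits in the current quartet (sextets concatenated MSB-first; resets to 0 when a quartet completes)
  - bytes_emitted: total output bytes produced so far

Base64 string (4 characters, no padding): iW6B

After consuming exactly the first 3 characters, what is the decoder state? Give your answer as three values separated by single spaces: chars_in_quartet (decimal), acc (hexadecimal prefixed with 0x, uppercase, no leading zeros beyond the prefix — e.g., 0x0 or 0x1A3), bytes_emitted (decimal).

Answer: 3 0x225BA 0

Derivation:
After char 0 ('i'=34): chars_in_quartet=1 acc=0x22 bytes_emitted=0
After char 1 ('W'=22): chars_in_quartet=2 acc=0x896 bytes_emitted=0
After char 2 ('6'=58): chars_in_quartet=3 acc=0x225BA bytes_emitted=0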